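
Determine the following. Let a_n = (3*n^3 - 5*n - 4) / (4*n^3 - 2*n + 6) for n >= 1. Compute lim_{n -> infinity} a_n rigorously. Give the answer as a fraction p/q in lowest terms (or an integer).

Divide numerator and denominator by n^3, the highest power:
numerator / n^3 = 3 - 5/n^2 - 4/n^3
denominator / n^3 = 4 - 2/n^2 + 6/n^3
As n -> infinity, all terms of the form c/n^k (k >= 1) tend to 0.
So numerator / n^3 -> 3 and denominator / n^3 -> 4.
Therefore lim a_n = 3/4.

3/4


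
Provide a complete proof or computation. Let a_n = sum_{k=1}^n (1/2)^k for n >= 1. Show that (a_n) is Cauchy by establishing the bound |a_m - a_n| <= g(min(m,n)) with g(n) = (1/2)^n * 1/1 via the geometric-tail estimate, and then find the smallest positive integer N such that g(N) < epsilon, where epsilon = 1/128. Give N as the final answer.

For m > n >= 1: |a_m - a_n| = sum_{k=n+1}^m (1/2)^k < sum_{k=n+1}^infinity (1/2)^k = (1/2)^(n+1) / (1 - 1/2) = (1/2)^n * (1/2) * (2/1) = (1/2)^n * 1/1.
So g(n) = (1/2)^n / 1. Since g(n) -> 0, (a_n) is Cauchy.
Now solve g(N) < 1/128: (1/2)^N / 1 < 1/128 <=> 2^N > 1 / (1 * 1/128) = 128.
Check powers of 2: 2^7 = 128 <= 128, 2^8 = 256 > 128.
So the smallest such N is 8. Check: g(8) = 1/(1 * 256) = 1/256 < 1/128.

8


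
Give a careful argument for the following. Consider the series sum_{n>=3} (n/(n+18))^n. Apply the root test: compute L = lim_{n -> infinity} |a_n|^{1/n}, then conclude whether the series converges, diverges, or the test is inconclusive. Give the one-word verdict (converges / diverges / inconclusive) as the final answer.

Let a_n denote the general term. Form |a_n|^(1/n) and simplify:
|a_n|^(1/n) = n/(n + 18)
Take the limit as n -> infinity: L = 1.
Since L = 1, the root test is inconclusive. (In fact a_n = (n/(n+18))^n -> e^(-18) != 0, so the nth-term test shows divergence; but the root test itself gives no conclusion.)

inconclusive


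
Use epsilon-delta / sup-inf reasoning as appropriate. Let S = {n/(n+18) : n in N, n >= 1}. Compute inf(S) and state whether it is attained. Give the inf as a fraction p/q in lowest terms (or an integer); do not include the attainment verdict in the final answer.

Analysis:
- Values: 1/19, 1/10, 1/7, 2/11, ... strictly increasing.
- Minimum is 1/19 (n=1); inf = 1/19 (attained).
- n/(n+18) = 1 - 18/(n+18) -> 1 from below as n -> infinity, and never equals 1.
- So sup = 1 (not attained).
Conclusion: inf(S) = 1/19, attained in S.

1/19


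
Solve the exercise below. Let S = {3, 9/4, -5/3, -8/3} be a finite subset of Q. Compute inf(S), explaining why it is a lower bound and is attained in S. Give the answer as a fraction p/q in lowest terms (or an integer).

S is finite, so inf(S) = min(S).
Sorted increasing:
-8/3, -5/3, 9/4, 3
The extremum is -8/3.
For every x in S, x >= -8/3. And -8/3 is in S, so it is attained.
Therefore inf(S) = -8/3.

-8/3


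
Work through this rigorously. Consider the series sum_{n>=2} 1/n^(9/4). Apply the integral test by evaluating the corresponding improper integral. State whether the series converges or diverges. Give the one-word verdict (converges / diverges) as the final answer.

Let f(x) = x^(-9/4). Then f is positive, continuous, and decreasing on [2, infinity), so the integral test applies.
Compute the improper integral int_{2}^infinity f(x) dx:
  antiderivative F(x) = -4/(5*x^(5/4)).
  As x -> infinity, F(x) -> 0 (since p = 9/4 > 1).
  So int = F(infinity) - F(2) = 0 - (-2^(3/4)/5) = 2^(3/4)/5.
  Finite, so by the integral test, the series converges.

converges


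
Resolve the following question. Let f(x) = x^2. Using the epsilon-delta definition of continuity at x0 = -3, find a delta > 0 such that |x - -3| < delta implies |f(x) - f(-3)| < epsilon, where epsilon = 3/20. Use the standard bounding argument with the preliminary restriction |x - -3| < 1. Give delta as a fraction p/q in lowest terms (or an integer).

Factor: |x^2 - (-3)^2| = |x - -3| * |x + -3|.
Impose |x - -3| < 1 first. Then |x + -3| = |(x - -3) + 2*(-3)| <= |x - -3| + 2*|-3| < 1 + 6 = 7.
So |x^2 - (-3)^2| < delta * 7.
We need delta * 7 <= 3/20, i.e. delta <= 3/20/7 = 3/140.
Since 3/140 < 1, this is tighter than 1; take delta = 3/140.
So delta = 3/140 works.

3/140


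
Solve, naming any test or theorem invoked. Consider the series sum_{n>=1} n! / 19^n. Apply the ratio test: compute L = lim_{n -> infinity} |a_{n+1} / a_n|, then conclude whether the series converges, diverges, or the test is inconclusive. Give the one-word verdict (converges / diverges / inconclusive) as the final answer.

Let a_n denote the general term. Form the ratio a_{n+1}/a_n and simplify:
a_{n+1}/a_n = n/19 + 1/19
Take the limit as n -> infinity: L = infinity.
Since L = infinity > 1 (or L = infinity), the ratio test implies the series diverges.

diverges


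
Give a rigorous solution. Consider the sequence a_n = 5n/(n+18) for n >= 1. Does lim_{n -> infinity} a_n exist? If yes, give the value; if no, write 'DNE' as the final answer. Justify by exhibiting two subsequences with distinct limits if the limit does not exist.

Examine the behaviour of a_n along subsequences.
Even-n subsequence a_{2k} = 5(2k)/(2k+18) -> 5. Odd-n subsequence a_{2k+1} = 5(2k+1)/(2k+19) -> 5. Both tend to 5, which suggests the limit is 5; verify directly.
|a_n - 5| = |5n - 5(n+18)| / (n+18) = 90/(n+18) < 90/n for every n >= 1.
Given epsilon > 0, choose a positive integer N > 90/epsilon. Then for all n >= N, |a_n - 5| < 90/n <= 90/N < epsilon.
So by the definition of the limit, lim a_n exists and equals 5.

5


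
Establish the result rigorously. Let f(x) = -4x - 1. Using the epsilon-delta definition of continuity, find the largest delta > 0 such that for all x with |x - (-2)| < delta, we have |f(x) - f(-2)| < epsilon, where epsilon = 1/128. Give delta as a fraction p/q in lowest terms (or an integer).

We compute f(-2) = -4*(-2) - 1 = 7.
|f(x) - f(-2)| = |-4x - 1 - (7)| = |-4(x - (-2))| = 4|x - (-2)|.
We need 4|x - (-2)| < 1/128, i.e. |x - (-2)| < 1/128 / 4 = 1/512.
So any delta <= 1/512 works. Conversely, if delta > 1/512, then x = -2 + 1/512 satisfies |x - (-2)| = 1/512 < delta but |f(x) - f(-2)| = 4 * 1/512 = 1/128, which is not < 1/128; so no larger delta works.
Hence the largest such delta is 1/512.

1/512


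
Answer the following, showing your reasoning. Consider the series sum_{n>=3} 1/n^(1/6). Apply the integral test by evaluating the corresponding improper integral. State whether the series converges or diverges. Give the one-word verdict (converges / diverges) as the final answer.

Let f(x) = x^(-1/6). Then f is positive, continuous, and decreasing on [3, infinity), so the integral test applies.
Compute the improper integral int_{3}^infinity f(x) dx:
  antiderivative F(x) = 6*x^(5/6)/5.
  As x -> infinity, F(x) -> infinity (since p = 1/6 < 1).
  So the integral diverges. By the integral test, the series diverges.

diverges


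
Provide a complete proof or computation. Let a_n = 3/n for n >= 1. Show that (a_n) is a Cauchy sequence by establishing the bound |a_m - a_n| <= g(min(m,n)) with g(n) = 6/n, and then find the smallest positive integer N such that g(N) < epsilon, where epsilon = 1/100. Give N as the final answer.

For any m, n >= 1, by the triangle inequality:
|a_m - a_n| = |3/m - 3/n| <= 3*1/m + 3*1/n <= 6/min(m,n).
So g(n) = 6/n bounds the Cauchy difference. Since g(n) -> 0, (a_n) is Cauchy.
Now solve g(N) < 1/100: 6/N < 1/100 <=> N > 6 / (1/100) = 600.
The smallest integer strictly greater than 600 is N = 601.
Check: g(601) = 6/601 = 6/601 < 1/100; g(600) = 1/100 >= 1/100. So N = 601.

601


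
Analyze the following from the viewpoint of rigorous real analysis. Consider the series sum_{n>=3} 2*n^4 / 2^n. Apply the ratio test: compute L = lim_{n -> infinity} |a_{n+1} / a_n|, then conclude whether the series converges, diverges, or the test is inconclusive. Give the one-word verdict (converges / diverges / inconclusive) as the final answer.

Let a_n denote the general term. Form the ratio a_{n+1}/a_n and simplify:
a_{n+1}/a_n = (n + 1)^4/(2*n^4)
Take the limit as n -> infinity: L = 1/2.
Since L = 1/2 < 1, the ratio test implies the series converges.

converges


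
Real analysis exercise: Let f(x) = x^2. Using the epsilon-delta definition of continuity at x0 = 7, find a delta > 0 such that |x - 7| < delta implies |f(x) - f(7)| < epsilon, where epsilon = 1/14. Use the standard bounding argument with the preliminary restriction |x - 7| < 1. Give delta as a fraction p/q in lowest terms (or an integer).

Factor: |x^2 - (7)^2| = |x - 7| * |x + 7|.
Impose |x - 7| < 1 first. Then |x + 7| = |(x - 7) + 2*(7)| <= |x - 7| + 2*|7| < 1 + 14 = 15.
So |x^2 - (7)^2| < delta * 15.
We need delta * 15 <= 1/14, i.e. delta <= 1/14/15 = 1/210.
Since 1/210 < 1, this is tighter than 1; take delta = 1/210.
So delta = 1/210 works.

1/210


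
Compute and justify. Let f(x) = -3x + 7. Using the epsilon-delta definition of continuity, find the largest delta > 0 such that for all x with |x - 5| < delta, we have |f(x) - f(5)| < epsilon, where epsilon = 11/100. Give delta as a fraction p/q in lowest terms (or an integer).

We compute f(5) = -3*(5) + 7 = -8.
|f(x) - f(5)| = |-3x + 7 - (-8)| = |-3(x - 5)| = 3|x - 5|.
We need 3|x - 5| < 11/100, i.e. |x - 5| < 11/100 / 3 = 11/300.
So any delta <= 11/300 works. Conversely, if delta > 11/300, then x = 5 + 11/300 satisfies |x - 5| = 11/300 < delta but |f(x) - f(5)| = 3 * 11/300 = 11/100, which is not < 11/100; so no larger delta works.
Hence the largest such delta is 11/300.

11/300


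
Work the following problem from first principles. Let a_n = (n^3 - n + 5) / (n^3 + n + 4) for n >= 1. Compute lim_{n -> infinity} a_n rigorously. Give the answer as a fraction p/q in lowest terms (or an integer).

Divide numerator and denominator by n^3, the highest power:
numerator / n^3 = 1 - 1/n^2 + 5/n^3
denominator / n^3 = 1 + n^(-2) + 4/n^3
As n -> infinity, all terms of the form c/n^k (k >= 1) tend to 0.
So numerator / n^3 -> 1 and denominator / n^3 -> 1.
Therefore lim a_n = 1.

1


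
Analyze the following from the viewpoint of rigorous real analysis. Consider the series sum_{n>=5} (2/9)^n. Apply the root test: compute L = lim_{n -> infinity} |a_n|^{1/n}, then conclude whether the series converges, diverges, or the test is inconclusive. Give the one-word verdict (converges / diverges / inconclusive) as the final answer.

Let a_n denote the general term. Form |a_n|^(1/n) and simplify:
|a_n|^(1/n) = 2/9
Take the limit as n -> infinity: L = 2/9.
Since L = 2/9 < 1, the root test implies convergence.

converges


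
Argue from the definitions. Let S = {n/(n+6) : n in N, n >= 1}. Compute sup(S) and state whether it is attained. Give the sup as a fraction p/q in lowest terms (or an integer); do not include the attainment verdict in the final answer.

Analysis:
- Values: 1/7, 1/4, 1/3, 2/5, ... strictly increasing.
- Minimum is 1/7 (n=1); inf = 1/7 (attained).
- n/(n+6) = 1 - 6/(n+6) -> 1 from below as n -> infinity, and never equals 1.
- So sup = 1 (not attained).
Conclusion: sup(S) = 1, not attained in S.

1


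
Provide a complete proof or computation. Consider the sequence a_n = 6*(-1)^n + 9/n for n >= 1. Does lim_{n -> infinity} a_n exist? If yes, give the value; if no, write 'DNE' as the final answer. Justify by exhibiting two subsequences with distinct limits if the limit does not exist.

Examine the behaviour of a_n along subsequences.
a_{2k} = 6 + 9/(2k) -> 6. a_{2k+1} = -6 + 9/(2k+1) -> -6.
Since these two subsequential limits are 6 and -6, distinct, the full sequence cannot converge (a convergent sequence has all subsequences tending to the same limit). So lim a_n does not exist.

DNE


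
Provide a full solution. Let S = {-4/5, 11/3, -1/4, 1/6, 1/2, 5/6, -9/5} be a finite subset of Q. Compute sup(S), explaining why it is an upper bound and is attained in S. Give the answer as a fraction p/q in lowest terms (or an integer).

S is finite, so sup(S) = max(S).
Sorted decreasing:
11/3, 5/6, 1/2, 1/6, -1/4, -4/5, -9/5
The extremum is 11/3.
For every x in S, x <= 11/3. And 11/3 is in S, so it is attained.
Therefore sup(S) = 11/3.

11/3


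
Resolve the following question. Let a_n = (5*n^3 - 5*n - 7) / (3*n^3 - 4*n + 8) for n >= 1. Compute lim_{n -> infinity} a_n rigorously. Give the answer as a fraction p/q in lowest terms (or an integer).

Divide numerator and denominator by n^3, the highest power:
numerator / n^3 = 5 - 5/n^2 - 7/n^3
denominator / n^3 = 3 - 4/n^2 + 8/n^3
As n -> infinity, all terms of the form c/n^k (k >= 1) tend to 0.
So numerator / n^3 -> 5 and denominator / n^3 -> 3.
Therefore lim a_n = 5/3.

5/3


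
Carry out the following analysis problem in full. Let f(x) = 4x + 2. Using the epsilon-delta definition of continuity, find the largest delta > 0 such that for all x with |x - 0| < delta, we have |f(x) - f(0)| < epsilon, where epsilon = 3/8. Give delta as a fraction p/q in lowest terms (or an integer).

We compute f(0) = 4*(0) + 2 = 2.
|f(x) - f(0)| = |4x + 2 - (2)| = |4(x - 0)| = 4|x - 0|.
We need 4|x - 0| < 3/8, i.e. |x - 0| < 3/8 / 4 = 3/32.
So any delta <= 3/32 works. Conversely, if delta > 3/32, then x = 0 + 3/32 satisfies |x - 0| = 3/32 < delta but |f(x) - f(0)| = 4 * 3/32 = 3/8, which is not < 3/8; so no larger delta works.
Hence the largest such delta is 3/32.

3/32


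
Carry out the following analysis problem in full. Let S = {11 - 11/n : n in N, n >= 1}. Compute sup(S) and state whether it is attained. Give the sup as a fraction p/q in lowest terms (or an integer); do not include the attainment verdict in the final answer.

Analysis:
- Values: 0, 11/2, 22/3, 33/4, ... strictly increasing.
- Minimum is 0 (n=1); inf = 0 (attained).
- 11 - 11/n -> 11 from below; sup = 11, not attained.
Conclusion: sup(S) = 11, not attained in S.

11


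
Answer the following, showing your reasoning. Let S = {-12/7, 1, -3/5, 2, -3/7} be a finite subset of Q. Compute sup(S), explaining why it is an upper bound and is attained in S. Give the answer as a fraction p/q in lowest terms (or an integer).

S is finite, so sup(S) = max(S).
Sorted decreasing:
2, 1, -3/7, -3/5, -12/7
The extremum is 2.
For every x in S, x <= 2. And 2 is in S, so it is attained.
Therefore sup(S) = 2.

2


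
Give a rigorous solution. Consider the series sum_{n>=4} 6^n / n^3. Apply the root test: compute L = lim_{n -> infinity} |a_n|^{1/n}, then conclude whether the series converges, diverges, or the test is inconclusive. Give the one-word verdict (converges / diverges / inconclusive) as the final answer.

Let a_n denote the general term. Form |a_n|^(1/n) and simplify:
|a_n|^(1/n) = 6/n^(3/n)
Take the limit as n -> infinity: L = 6.
Since L = 6 > 1, the root test implies divergence.

diverges


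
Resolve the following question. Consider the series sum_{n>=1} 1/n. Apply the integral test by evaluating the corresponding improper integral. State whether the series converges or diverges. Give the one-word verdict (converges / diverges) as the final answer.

Let f(x) = 1/x. Then f is positive, continuous, and decreasing on [1, infinity), so the integral test applies.
Compute the improper integral int_{1}^infinity f(x) dx:
  antiderivative F(x) = log(x).
  As x -> infinity, log(x) -> infinity.
  So int = infinity - log(1) = infinity. By the integral test, the series diverges.

diverges


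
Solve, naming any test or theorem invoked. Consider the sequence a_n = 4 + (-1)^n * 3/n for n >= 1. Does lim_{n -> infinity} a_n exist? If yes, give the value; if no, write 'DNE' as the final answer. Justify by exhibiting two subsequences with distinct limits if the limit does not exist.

Examine the behaviour of a_n along subsequences.
Even-n subsequence a_{2k} = 4 + 3/(2k) -> 4. Odd-n subsequence a_{2k+1} = 4 - 3/(2k+1) -> 4. Both tend to 4, which suggests the limit is 4; verify directly.
|a_n - 4| = |(-1)^n * 3/n| = 3/n for every n >= 1.
Given epsilon > 0, choose a positive integer N > 3/epsilon. Then for all n >= N, |a_n - 4| = 3/n <= 3/N < epsilon.
So by the definition of the limit, lim a_n exists and equals 4.

4


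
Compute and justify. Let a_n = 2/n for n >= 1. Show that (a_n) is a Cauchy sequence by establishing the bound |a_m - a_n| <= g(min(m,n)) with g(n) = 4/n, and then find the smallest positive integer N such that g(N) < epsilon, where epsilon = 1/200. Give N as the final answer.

For any m, n >= 1, by the triangle inequality:
|a_m - a_n| = |2/m - 2/n| <= 2*1/m + 2*1/n <= 4/min(m,n).
So g(n) = 4/n bounds the Cauchy difference. Since g(n) -> 0, (a_n) is Cauchy.
Now solve g(N) < 1/200: 4/N < 1/200 <=> N > 4 / (1/200) = 800.
The smallest integer strictly greater than 800 is N = 801.
Check: g(801) = 4/801 = 4/801 < 1/200; g(800) = 1/200 >= 1/200. So N = 801.

801


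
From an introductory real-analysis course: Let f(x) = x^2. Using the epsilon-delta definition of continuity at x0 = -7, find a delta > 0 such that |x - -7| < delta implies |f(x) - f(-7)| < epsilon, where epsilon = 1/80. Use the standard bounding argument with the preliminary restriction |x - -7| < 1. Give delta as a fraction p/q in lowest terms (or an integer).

Factor: |x^2 - (-7)^2| = |x - -7| * |x + -7|.
Impose |x - -7| < 1 first. Then |x + -7| = |(x - -7) + 2*(-7)| <= |x - -7| + 2*|-7| < 1 + 14 = 15.
So |x^2 - (-7)^2| < delta * 15.
We need delta * 15 <= 1/80, i.e. delta <= 1/80/15 = 1/1200.
Since 1/1200 < 1, this is tighter than 1; take delta = 1/1200.
So delta = 1/1200 works.

1/1200


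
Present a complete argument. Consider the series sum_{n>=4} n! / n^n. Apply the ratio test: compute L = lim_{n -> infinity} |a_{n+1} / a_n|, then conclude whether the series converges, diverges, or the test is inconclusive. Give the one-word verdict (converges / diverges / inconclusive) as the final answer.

Let a_n denote the general term. Form the ratio a_{n+1}/a_n and simplify:
a_{n+1}/a_n = (n/(n + 1))^n
Take the limit as n -> infinity: L = exp(-1).
Since L = exp(-1) < 1, the ratio test implies the series converges.

converges


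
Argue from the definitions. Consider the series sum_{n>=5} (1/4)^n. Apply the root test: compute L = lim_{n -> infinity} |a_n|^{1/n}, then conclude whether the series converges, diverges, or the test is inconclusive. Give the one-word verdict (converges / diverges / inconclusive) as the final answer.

Let a_n denote the general term. Form |a_n|^(1/n) and simplify:
|a_n|^(1/n) = 1/4
Take the limit as n -> infinity: L = 1/4.
Since L = 1/4 < 1, the root test implies convergence.

converges


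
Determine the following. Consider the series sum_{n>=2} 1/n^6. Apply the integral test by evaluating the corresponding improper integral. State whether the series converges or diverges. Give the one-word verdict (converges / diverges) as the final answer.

Let f(x) = x^(-6). Then f is positive, continuous, and decreasing on [2, infinity), so the integral test applies.
Compute the improper integral int_{2}^infinity f(x) dx:
  antiderivative F(x) = -1/(5*x^5).
  As x -> infinity, F(x) -> 0 (since p = 6 > 1).
  So int = F(infinity) - F(2) = 0 - (-1/160) = 1/160.
  Finite, so by the integral test, the series converges.

converges


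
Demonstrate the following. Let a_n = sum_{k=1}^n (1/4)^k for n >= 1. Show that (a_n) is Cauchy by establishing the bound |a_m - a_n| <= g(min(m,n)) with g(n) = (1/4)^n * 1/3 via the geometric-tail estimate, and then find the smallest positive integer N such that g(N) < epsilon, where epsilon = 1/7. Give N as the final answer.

For m > n >= 1: |a_m - a_n| = sum_{k=n+1}^m (1/4)^k < sum_{k=n+1}^infinity (1/4)^k = (1/4)^(n+1) / (1 - 1/4) = (1/4)^n * (1/4) * (4/3) = (1/4)^n * 1/3.
So g(n) = (1/4)^n / 3. Since g(n) -> 0, (a_n) is Cauchy.
Now solve g(N) < 1/7: (1/4)^N / 3 < 1/7 <=> 4^N > 1 / (3 * 1/7) = 7/3.
Check powers of 4: 4^0 = 1 <= 7/3, 4^1 = 4 > 7/3.
So the smallest such N is 1. Check: g(1) = 1/(3 * 4) = 1/12 < 1/7.

1


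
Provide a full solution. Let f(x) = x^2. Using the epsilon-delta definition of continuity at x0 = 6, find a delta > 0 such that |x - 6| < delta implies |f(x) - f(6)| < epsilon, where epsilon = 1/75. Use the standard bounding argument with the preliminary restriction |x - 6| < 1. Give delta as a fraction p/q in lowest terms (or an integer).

Factor: |x^2 - (6)^2| = |x - 6| * |x + 6|.
Impose |x - 6| < 1 first. Then |x + 6| = |(x - 6) + 2*(6)| <= |x - 6| + 2*|6| < 1 + 12 = 13.
So |x^2 - (6)^2| < delta * 13.
We need delta * 13 <= 1/75, i.e. delta <= 1/75/13 = 1/975.
Since 1/975 < 1, this is tighter than 1; take delta = 1/975.
So delta = 1/975 works.

1/975


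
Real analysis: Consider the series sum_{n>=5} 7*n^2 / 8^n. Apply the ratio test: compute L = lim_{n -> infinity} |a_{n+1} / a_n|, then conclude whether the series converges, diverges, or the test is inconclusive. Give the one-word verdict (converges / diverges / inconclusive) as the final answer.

Let a_n denote the general term. Form the ratio a_{n+1}/a_n and simplify:
a_{n+1}/a_n = (n + 1)^2/(8*n^2)
Take the limit as n -> infinity: L = 1/8.
Since L = 1/8 < 1, the ratio test implies the series converges.

converges


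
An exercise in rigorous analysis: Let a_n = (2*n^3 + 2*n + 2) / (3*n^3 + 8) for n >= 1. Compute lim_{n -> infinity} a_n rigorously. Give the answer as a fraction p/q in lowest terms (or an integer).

Divide numerator and denominator by n^3, the highest power:
numerator / n^3 = 2 + 2/n^2 + 2/n^3
denominator / n^3 = 3 + 8/n^3
As n -> infinity, all terms of the form c/n^k (k >= 1) tend to 0.
So numerator / n^3 -> 2 and denominator / n^3 -> 3.
Therefore lim a_n = 2/3.

2/3


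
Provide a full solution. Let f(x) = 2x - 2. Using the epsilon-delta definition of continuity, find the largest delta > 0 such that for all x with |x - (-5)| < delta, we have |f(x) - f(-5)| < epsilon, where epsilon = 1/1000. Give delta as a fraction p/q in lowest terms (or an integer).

We compute f(-5) = 2*(-5) - 2 = -12.
|f(x) - f(-5)| = |2x - 2 - (-12)| = |2(x - (-5))| = 2|x - (-5)|.
We need 2|x - (-5)| < 1/1000, i.e. |x - (-5)| < 1/1000 / 2 = 1/2000.
So any delta <= 1/2000 works. Conversely, if delta > 1/2000, then x = -5 + 1/2000 satisfies |x - (-5)| = 1/2000 < delta but |f(x) - f(-5)| = 2 * 1/2000 = 1/1000, which is not < 1/1000; so no larger delta works.
Hence the largest such delta is 1/2000.

1/2000


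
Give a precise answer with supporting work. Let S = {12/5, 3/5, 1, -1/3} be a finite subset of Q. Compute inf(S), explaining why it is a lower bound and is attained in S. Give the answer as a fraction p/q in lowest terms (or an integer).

S is finite, so inf(S) = min(S).
Sorted increasing:
-1/3, 3/5, 1, 12/5
The extremum is -1/3.
For every x in S, x >= -1/3. And -1/3 is in S, so it is attained.
Therefore inf(S) = -1/3.

-1/3


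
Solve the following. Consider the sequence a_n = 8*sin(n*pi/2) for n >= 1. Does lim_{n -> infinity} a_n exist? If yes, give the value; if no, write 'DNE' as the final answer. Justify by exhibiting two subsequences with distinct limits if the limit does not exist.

Examine the behaviour of a_n along subsequences.
a_{4k+1} = 8*sin(pi/2 + 2k*pi) = 8 -> 8. a_{4k+3} = 8*sin(3pi/2 + 2k*pi) = -8 -> -8.
Since these two subsequential limits are 8 and -8, distinct, the full sequence cannot converge (a convergent sequence has all subsequences tending to the same limit). So lim a_n does not exist.

DNE


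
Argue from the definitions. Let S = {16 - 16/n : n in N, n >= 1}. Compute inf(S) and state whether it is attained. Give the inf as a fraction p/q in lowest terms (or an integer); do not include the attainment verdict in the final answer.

Analysis:
- Values: 0, 8, 32/3, 12, ... strictly increasing.
- Minimum is 0 (n=1); inf = 0 (attained).
- 16 - 16/n -> 16 from below; sup = 16, not attained.
Conclusion: inf(S) = 0, attained in S.

0


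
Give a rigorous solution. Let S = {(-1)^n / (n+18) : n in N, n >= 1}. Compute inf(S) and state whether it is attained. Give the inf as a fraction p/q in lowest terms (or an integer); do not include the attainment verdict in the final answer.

Analysis:
- Values: -1/19, 1/20, -1/21, 1/22, -1/23, ...
- Positive terms (even n): 1/(2+18), 1/(4+18), ... decreasing -> max = 1/20 (n=2).
- Negative terms (odd n): -1/(1+18), -1/(3+18), ... increasing -> min = -1/19 (n=1).
- So sup = 1/20 (attained at n=2); inf = -1/19 (attained at n=1).
Conclusion: inf(S) = -1/19, attained in S.

-1/19


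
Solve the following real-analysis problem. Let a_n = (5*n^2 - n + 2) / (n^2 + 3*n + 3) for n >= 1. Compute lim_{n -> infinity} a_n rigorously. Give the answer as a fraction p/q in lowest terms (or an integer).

Divide numerator and denominator by n^2, the highest power:
numerator / n^2 = 5 - 1/n + 2/n^2
denominator / n^2 = 1 + 3/n + 3/n^2
As n -> infinity, all terms of the form c/n^k (k >= 1) tend to 0.
So numerator / n^2 -> 5 and denominator / n^2 -> 1.
Therefore lim a_n = 5.

5


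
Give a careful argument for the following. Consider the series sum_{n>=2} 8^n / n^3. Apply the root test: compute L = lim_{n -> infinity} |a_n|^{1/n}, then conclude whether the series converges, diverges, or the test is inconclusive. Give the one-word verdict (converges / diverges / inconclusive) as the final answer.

Let a_n denote the general term. Form |a_n|^(1/n) and simplify:
|a_n|^(1/n) = 8/n^(3/n)
Take the limit as n -> infinity: L = 8.
Since L = 8 > 1, the root test implies divergence.

diverges


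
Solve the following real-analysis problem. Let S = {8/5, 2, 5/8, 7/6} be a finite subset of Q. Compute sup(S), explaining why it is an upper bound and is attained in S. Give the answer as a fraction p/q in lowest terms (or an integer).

S is finite, so sup(S) = max(S).
Sorted decreasing:
2, 8/5, 7/6, 5/8
The extremum is 2.
For every x in S, x <= 2. And 2 is in S, so it is attained.
Therefore sup(S) = 2.

2


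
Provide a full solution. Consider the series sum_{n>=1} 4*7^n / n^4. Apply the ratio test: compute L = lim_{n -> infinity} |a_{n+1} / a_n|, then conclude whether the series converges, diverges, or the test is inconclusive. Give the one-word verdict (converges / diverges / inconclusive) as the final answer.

Let a_n denote the general term. Form the ratio a_{n+1}/a_n and simplify:
a_{n+1}/a_n = 7*n^4/(n + 1)^4
Take the limit as n -> infinity: L = 7.
Since L = 7 > 1 (or L = infinity), the ratio test implies the series diverges.

diverges


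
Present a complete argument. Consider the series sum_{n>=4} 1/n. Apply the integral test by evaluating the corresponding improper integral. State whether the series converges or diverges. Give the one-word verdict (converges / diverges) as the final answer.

Let f(x) = 1/x. Then f is positive, continuous, and decreasing on [4, infinity), so the integral test applies.
Compute the improper integral int_{4}^infinity f(x) dx:
  antiderivative F(x) = log(x).
  As x -> infinity, log(x) -> infinity.
  So int = infinity - log(4) = infinity. By the integral test, the series diverges.

diverges


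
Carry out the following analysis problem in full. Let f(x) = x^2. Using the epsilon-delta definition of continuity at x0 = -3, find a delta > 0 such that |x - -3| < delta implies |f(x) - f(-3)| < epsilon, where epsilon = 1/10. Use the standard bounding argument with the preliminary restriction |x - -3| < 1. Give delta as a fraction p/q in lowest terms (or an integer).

Factor: |x^2 - (-3)^2| = |x - -3| * |x + -3|.
Impose |x - -3| < 1 first. Then |x + -3| = |(x - -3) + 2*(-3)| <= |x - -3| + 2*|-3| < 1 + 6 = 7.
So |x^2 - (-3)^2| < delta * 7.
We need delta * 7 <= 1/10, i.e. delta <= 1/10/7 = 1/70.
Since 1/70 < 1, this is tighter than 1; take delta = 1/70.
So delta = 1/70 works.

1/70


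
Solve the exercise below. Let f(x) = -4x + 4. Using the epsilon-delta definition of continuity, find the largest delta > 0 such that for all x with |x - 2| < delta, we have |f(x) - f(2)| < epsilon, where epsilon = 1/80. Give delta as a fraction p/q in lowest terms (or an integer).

We compute f(2) = -4*(2) + 4 = -4.
|f(x) - f(2)| = |-4x + 4 - (-4)| = |-4(x - 2)| = 4|x - 2|.
We need 4|x - 2| < 1/80, i.e. |x - 2| < 1/80 / 4 = 1/320.
So any delta <= 1/320 works. Conversely, if delta > 1/320, then x = 2 + 1/320 satisfies |x - 2| = 1/320 < delta but |f(x) - f(2)| = 4 * 1/320 = 1/80, which is not < 1/80; so no larger delta works.
Hence the largest such delta is 1/320.

1/320


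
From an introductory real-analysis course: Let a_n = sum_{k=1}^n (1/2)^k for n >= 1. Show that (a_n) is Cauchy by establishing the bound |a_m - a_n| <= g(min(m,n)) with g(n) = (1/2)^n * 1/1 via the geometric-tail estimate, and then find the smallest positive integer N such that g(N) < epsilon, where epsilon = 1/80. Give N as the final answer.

For m > n >= 1: |a_m - a_n| = sum_{k=n+1}^m (1/2)^k < sum_{k=n+1}^infinity (1/2)^k = (1/2)^(n+1) / (1 - 1/2) = (1/2)^n * (1/2) * (2/1) = (1/2)^n * 1/1.
So g(n) = (1/2)^n / 1. Since g(n) -> 0, (a_n) is Cauchy.
Now solve g(N) < 1/80: (1/2)^N / 1 < 1/80 <=> 2^N > 1 / (1 * 1/80) = 80.
Check powers of 2: 2^6 = 64 <= 80, 2^7 = 128 > 80.
So the smallest such N is 7. Check: g(7) = 1/(1 * 128) = 1/128 < 1/80.

7


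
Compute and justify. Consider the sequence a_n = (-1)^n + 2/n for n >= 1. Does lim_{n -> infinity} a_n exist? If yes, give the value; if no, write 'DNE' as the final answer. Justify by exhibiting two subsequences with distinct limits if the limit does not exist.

Examine the behaviour of a_n along subsequences.
a_{2k} = 1 + 2/(2k) -> 1. a_{2k+1} = -1 + 2/(2k+1) -> -1.
Since these two subsequential limits are 1 and -1, distinct, the full sequence cannot converge (a convergent sequence has all subsequences tending to the same limit). So lim a_n does not exist.

DNE


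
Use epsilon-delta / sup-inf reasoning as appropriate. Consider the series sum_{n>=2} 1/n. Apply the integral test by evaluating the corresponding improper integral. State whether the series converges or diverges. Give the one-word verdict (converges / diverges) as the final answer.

Let f(x) = 1/x. Then f is positive, continuous, and decreasing on [2, infinity), so the integral test applies.
Compute the improper integral int_{2}^infinity f(x) dx:
  antiderivative F(x) = log(x).
  As x -> infinity, log(x) -> infinity.
  So int = infinity - log(2) = infinity. By the integral test, the series diverges.

diverges


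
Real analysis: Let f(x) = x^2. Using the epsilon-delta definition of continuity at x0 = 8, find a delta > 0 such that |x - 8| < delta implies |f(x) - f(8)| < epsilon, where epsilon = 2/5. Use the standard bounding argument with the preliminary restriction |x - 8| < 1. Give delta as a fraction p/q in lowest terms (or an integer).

Factor: |x^2 - (8)^2| = |x - 8| * |x + 8|.
Impose |x - 8| < 1 first. Then |x + 8| = |(x - 8) + 2*(8)| <= |x - 8| + 2*|8| < 1 + 16 = 17.
So |x^2 - (8)^2| < delta * 17.
We need delta * 17 <= 2/5, i.e. delta <= 2/5/17 = 2/85.
Since 2/85 < 1, this is tighter than 1; take delta = 2/85.
So delta = 2/85 works.

2/85


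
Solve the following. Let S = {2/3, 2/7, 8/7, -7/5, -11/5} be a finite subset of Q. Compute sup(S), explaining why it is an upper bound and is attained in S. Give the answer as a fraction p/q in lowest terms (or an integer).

S is finite, so sup(S) = max(S).
Sorted decreasing:
8/7, 2/3, 2/7, -7/5, -11/5
The extremum is 8/7.
For every x in S, x <= 8/7. And 8/7 is in S, so it is attained.
Therefore sup(S) = 8/7.

8/7


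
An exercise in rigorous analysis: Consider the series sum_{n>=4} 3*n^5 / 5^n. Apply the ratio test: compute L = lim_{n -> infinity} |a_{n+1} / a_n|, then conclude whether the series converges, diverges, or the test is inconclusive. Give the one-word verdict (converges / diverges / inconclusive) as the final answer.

Let a_n denote the general term. Form the ratio a_{n+1}/a_n and simplify:
a_{n+1}/a_n = (n + 1)^5/(5*n^5)
Take the limit as n -> infinity: L = 1/5.
Since L = 1/5 < 1, the ratio test implies the series converges.

converges


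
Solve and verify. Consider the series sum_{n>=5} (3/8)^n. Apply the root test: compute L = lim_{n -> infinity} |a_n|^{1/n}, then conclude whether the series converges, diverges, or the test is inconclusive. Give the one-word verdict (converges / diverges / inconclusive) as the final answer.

Let a_n denote the general term. Form |a_n|^(1/n) and simplify:
|a_n|^(1/n) = 3/8
Take the limit as n -> infinity: L = 3/8.
Since L = 3/8 < 1, the root test implies convergence.

converges


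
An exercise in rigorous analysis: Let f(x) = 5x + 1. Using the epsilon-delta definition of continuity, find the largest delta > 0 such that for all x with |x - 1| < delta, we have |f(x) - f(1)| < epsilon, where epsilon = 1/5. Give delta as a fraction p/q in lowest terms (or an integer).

We compute f(1) = 5*(1) + 1 = 6.
|f(x) - f(1)| = |5x + 1 - (6)| = |5(x - 1)| = 5|x - 1|.
We need 5|x - 1| < 1/5, i.e. |x - 1| < 1/5 / 5 = 1/25.
So any delta <= 1/25 works. Conversely, if delta > 1/25, then x = 1 + 1/25 satisfies |x - 1| = 1/25 < delta but |f(x) - f(1)| = 5 * 1/25 = 1/5, which is not < 1/5; so no larger delta works.
Hence the largest such delta is 1/25.

1/25


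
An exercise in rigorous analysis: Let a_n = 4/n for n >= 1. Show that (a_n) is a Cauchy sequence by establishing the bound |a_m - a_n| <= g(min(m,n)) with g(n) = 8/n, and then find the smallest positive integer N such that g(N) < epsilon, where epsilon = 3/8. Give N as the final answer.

For any m, n >= 1, by the triangle inequality:
|a_m - a_n| = |4/m - 4/n| <= 4*1/m + 4*1/n <= 8/min(m,n).
So g(n) = 8/n bounds the Cauchy difference. Since g(n) -> 0, (a_n) is Cauchy.
Now solve g(N) < 3/8: 8/N < 3/8 <=> N > 8 / (3/8) = 64/3.
The smallest integer strictly greater than 64/3 is N = 22.
Check: g(22) = 8/22 = 4/11 < 3/8; g(21) = 8/21 >= 3/8. So N = 22.

22


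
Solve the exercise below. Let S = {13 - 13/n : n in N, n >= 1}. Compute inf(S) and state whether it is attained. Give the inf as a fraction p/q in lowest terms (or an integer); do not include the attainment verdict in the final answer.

Analysis:
- Values: 0, 13/2, 26/3, 39/4, ... strictly increasing.
- Minimum is 0 (n=1); inf = 0 (attained).
- 13 - 13/n -> 13 from below; sup = 13, not attained.
Conclusion: inf(S) = 0, attained in S.

0


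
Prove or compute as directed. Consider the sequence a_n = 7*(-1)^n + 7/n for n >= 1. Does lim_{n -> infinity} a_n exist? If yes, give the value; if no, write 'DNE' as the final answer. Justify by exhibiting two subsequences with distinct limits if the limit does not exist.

Examine the behaviour of a_n along subsequences.
a_{2k} = 7 + 7/(2k) -> 7. a_{2k+1} = -7 + 7/(2k+1) -> -7.
Since these two subsequential limits are 7 and -7, distinct, the full sequence cannot converge (a convergent sequence has all subsequences tending to the same limit). So lim a_n does not exist.

DNE


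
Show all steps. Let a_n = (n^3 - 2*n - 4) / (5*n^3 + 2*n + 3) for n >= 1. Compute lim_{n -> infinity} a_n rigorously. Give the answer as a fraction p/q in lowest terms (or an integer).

Divide numerator and denominator by n^3, the highest power:
numerator / n^3 = 1 - 2/n^2 - 4/n^3
denominator / n^3 = 5 + 2/n^2 + 3/n^3
As n -> infinity, all terms of the form c/n^k (k >= 1) tend to 0.
So numerator / n^3 -> 1 and denominator / n^3 -> 5.
Therefore lim a_n = 1/5.

1/5


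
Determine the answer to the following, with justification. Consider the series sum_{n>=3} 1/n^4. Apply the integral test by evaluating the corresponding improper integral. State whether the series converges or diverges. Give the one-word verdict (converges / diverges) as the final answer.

Let f(x) = x^(-4). Then f is positive, continuous, and decreasing on [3, infinity), so the integral test applies.
Compute the improper integral int_{3}^infinity f(x) dx:
  antiderivative F(x) = -1/(3*x^3).
  As x -> infinity, F(x) -> 0 (since p = 4 > 1).
  So int = F(infinity) - F(3) = 0 - (-1/81) = 1/81.
  Finite, so by the integral test, the series converges.

converges


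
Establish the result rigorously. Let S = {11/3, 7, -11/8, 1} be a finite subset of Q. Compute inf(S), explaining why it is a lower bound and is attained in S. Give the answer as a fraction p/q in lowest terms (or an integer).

S is finite, so inf(S) = min(S).
Sorted increasing:
-11/8, 1, 11/3, 7
The extremum is -11/8.
For every x in S, x >= -11/8. And -11/8 is in S, so it is attained.
Therefore inf(S) = -11/8.

-11/8


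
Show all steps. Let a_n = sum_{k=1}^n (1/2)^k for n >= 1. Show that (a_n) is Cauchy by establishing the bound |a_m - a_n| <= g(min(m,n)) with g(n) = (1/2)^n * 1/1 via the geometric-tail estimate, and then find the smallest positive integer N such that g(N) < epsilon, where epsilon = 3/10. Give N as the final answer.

For m > n >= 1: |a_m - a_n| = sum_{k=n+1}^m (1/2)^k < sum_{k=n+1}^infinity (1/2)^k = (1/2)^(n+1) / (1 - 1/2) = (1/2)^n * (1/2) * (2/1) = (1/2)^n * 1/1.
So g(n) = (1/2)^n / 1. Since g(n) -> 0, (a_n) is Cauchy.
Now solve g(N) < 3/10: (1/2)^N / 1 < 3/10 <=> 2^N > 1 / (1 * 3/10) = 10/3.
Check powers of 2: 2^1 = 2 <= 10/3, 2^2 = 4 > 10/3.
So the smallest such N is 2. Check: g(2) = 1/(1 * 4) = 1/4 < 3/10.

2


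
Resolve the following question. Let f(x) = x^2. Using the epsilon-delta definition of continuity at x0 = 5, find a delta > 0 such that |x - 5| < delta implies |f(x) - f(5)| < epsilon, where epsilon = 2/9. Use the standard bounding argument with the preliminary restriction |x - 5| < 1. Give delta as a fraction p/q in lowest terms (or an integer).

Factor: |x^2 - (5)^2| = |x - 5| * |x + 5|.
Impose |x - 5| < 1 first. Then |x + 5| = |(x - 5) + 2*(5)| <= |x - 5| + 2*|5| < 1 + 10 = 11.
So |x^2 - (5)^2| < delta * 11.
We need delta * 11 <= 2/9, i.e. delta <= 2/9/11 = 2/99.
Since 2/99 < 1, this is tighter than 1; take delta = 2/99.
So delta = 2/99 works.

2/99


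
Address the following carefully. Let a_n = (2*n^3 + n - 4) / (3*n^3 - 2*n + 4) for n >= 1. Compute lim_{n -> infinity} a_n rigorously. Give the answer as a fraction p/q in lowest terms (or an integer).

Divide numerator and denominator by n^3, the highest power:
numerator / n^3 = 2 + n^(-2) - 4/n^3
denominator / n^3 = 3 - 2/n^2 + 4/n^3
As n -> infinity, all terms of the form c/n^k (k >= 1) tend to 0.
So numerator / n^3 -> 2 and denominator / n^3 -> 3.
Therefore lim a_n = 2/3.

2/3


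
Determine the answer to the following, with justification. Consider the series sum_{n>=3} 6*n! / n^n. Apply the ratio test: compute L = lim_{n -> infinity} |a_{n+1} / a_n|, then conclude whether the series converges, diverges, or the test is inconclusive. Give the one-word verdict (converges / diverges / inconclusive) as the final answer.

Let a_n denote the general term. Form the ratio a_{n+1}/a_n and simplify:
a_{n+1}/a_n = (n/(n + 1))^n
Take the limit as n -> infinity: L = exp(-1).
Since L = exp(-1) < 1, the ratio test implies the series converges.

converges


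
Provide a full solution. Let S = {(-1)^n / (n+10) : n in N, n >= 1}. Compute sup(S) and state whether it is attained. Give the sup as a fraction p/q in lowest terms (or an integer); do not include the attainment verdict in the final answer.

Analysis:
- Values: -1/11, 1/12, -1/13, 1/14, -1/15, ...
- Positive terms (even n): 1/(2+10), 1/(4+10), ... decreasing -> max = 1/12 (n=2).
- Negative terms (odd n): -1/(1+10), -1/(3+10), ... increasing -> min = -1/11 (n=1).
- So sup = 1/12 (attained at n=2); inf = -1/11 (attained at n=1).
Conclusion: sup(S) = 1/12, attained in S.

1/12


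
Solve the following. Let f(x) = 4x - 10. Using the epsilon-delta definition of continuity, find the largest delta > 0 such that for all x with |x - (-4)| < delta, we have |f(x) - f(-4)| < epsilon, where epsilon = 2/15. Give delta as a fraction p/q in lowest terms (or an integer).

We compute f(-4) = 4*(-4) - 10 = -26.
|f(x) - f(-4)| = |4x - 10 - (-26)| = |4(x - (-4))| = 4|x - (-4)|.
We need 4|x - (-4)| < 2/15, i.e. |x - (-4)| < 2/15 / 4 = 1/30.
So any delta <= 1/30 works. Conversely, if delta > 1/30, then x = -4 + 1/30 satisfies |x - (-4)| = 1/30 < delta but |f(x) - f(-4)| = 4 * 1/30 = 2/15, which is not < 2/15; so no larger delta works.
Hence the largest such delta is 1/30.

1/30


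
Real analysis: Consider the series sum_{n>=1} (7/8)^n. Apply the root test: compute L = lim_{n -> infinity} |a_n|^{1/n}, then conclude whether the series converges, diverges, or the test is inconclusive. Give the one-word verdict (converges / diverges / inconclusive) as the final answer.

Let a_n denote the general term. Form |a_n|^(1/n) and simplify:
|a_n|^(1/n) = 7/8
Take the limit as n -> infinity: L = 7/8.
Since L = 7/8 < 1, the root test implies convergence.

converges
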